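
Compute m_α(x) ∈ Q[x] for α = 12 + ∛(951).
m_α(x) = x^3 - 36x^2 + 432x - 2679

Set β = α - 12 = ∛(951), so β^3 = 951. Then (α - 12)^3 - 951 = 0, i.e. α is a root of g(x) = (x - 12)^3 - 951 = x^3 - 36x^2 + 432x - 2679. Since g(x) = h(x - 12) where h(x) = x^3 - 951, and h is irreducible over Q (because 951 is not a perfect cube, so h has no rational root, and a monic cubic with no rational root is irreducible), g is also irreducible (irreducibility is preserved under the substitution x → x - 12). Hence m_α(x) = x^3 - 36x^2 + 432x - 2679.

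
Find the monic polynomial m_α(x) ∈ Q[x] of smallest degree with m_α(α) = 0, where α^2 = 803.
m_α(x) = x^2 - 803

α satisfies α^2 - 803 = 0, so x^2 - 803 annihilates α. Since d = 803 is squarefree and ≠ 1, it is not a perfect square in Q, so x^2 - 803 has no rational root and is therefore irreducible over Q (a degree-2 polynomial over a field is irreducible iff it has no root). Hence m_α(x) = x^2 - 803.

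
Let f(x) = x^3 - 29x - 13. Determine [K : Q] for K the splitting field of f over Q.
[K : Q] = 6

By the rational root test, any rational root of the monic integer polynomial f(x) = x^3 - 29x - 13 must be an integer dividing the constant term -13, i.e. one of ±{1, 13}. Evaluating: f(1) = -41, f(-1) = 15, f(13) = 1807, f(-13) = -1833; none is 0, so f has no rational root and is therefore irreducible over Q (a cubic with no linear factor over a field is irreducible). For an irreducible cubic, the Galois group is A_3 or S_3 according as the discriminant disc(f) = -4a^3 - 27b^2 = -4·(-29)^3 - 27·(-13)^2 = 92993 is or is not a square in Q. Here disc(f) = 92993 is not a perfect square in Q, so the Galois group of f over Q is not contained in A_3 and must be all of S_3. The splitting field has degree |S_3| = 6 over Q, so [K : Q] = 6.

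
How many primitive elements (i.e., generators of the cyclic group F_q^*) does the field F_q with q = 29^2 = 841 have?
There are φ(840) = 192 primitive elements

F_q^* is cyclic of order q - 1 = 840. A cyclic group of order m has exactly φ(m) generators. Here m = 840 = 2^3 · 3 · 5 · 7, so the number of primitive elements is φ(840) = 192.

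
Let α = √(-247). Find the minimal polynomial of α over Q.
m_α(x) = x^2 + 247

α satisfies α^2 + 247 = 0, so x^2 + 247 annihilates α. Since d = -247 is squarefree and ≠ 1, it is not a perfect square in Q, so x^2 + 247 has no rational root and is therefore irreducible over Q (a degree-2 polynomial over a field is irreducible iff it has no root). Hence m_α(x) = x^2 + 247.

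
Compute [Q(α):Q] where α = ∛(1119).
[Q(α):Q] = 3

The minimal polynomial of α is x^3 - 1119, irreducible over Q since 1119 is not a perfect cube (so x^3 - 1119 has no rational root). Hence [Q(α):Q] = deg(m_α) = 3.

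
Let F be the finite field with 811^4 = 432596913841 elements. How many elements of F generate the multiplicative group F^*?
There are φ(432596913840) = 85837086720 primitive elements

F_q^* is cyclic of order q - 1 = 432596913840. A cyclic group of order m has exactly φ(m) generators. Here m = 432596913840 = 2^4 · 3^4 · 5 · 7 · 13 · 29 · 41 · 617, so the number of primitive elements is φ(432596913840) = 85837086720.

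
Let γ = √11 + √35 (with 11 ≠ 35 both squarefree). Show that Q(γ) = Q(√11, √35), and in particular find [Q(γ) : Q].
[Q(γ) : Q] = 4 (equivalently, Q(γ) = Q(√11, √35))

Obviously Q(γ) ⊆ Q(√11, √35), and [Q(√11, √35):Q] = 4 (since 11, 35 are distinct squarefree integers > 1 with 385 not a perfect square). To show equality we compute the minimal polynomial of γ. From γ = √11 + √35: γ^2 = 11 + 2√(385) + 35 = 46 + 2√(385), so γ^2 - 46 = 2√(385); squaring, (γ^2 - 46)^2 = 4·385, i.e. γ^4 - 92γ^2 + 2116 - 1540 = 0, i.e. γ^4 - 92γ^2 + 576 = 0. So γ is a root of x^4 - 92x^2 + 576. This polynomial is irreducible over Q: it has no rational root (each ±√11 ± √35 is irrational), and any factorization into two quadratics over Q would force √(385) ∈ Q (pairing opposite roots) or √11, √35 ∈ Q (other pairings), all impossible. Hence [Q(γ):Q] = 4 = [Q(√11, √35):Q], so Q(γ) = Q(√11, √35).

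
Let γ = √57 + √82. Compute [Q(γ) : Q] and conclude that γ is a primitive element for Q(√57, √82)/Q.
[Q(γ) : Q] = 4 (equivalently, Q(γ) = Q(√57, √82))

Obviously Q(γ) ⊆ Q(√57, √82), and [Q(√57, √82):Q] = 4 (since 57, 82 are distinct squarefree integers > 1 with 4674 not a perfect square). To show equality we compute the minimal polynomial of γ. From γ = √57 + √82: γ^2 = 57 + 2√(4674) + 82 = 139 + 2√(4674), so γ^2 - 139 = 2√(4674); squaring, (γ^2 - 139)^2 = 4·4674, i.e. γ^4 - 278γ^2 + 19321 - 18696 = 0, i.e. γ^4 - 278γ^2 + 625 = 0. So γ is a root of x^4 - 278x^2 + 625. This polynomial is irreducible over Q: it has no rational root (each ±√57 ± √82 is irrational), and any factorization into two quadratics over Q would force √(4674) ∈ Q (pairing opposite roots) or √57, √82 ∈ Q (other pairings), all impossible. Hence [Q(γ):Q] = 4 = [Q(√57, √82):Q], so Q(γ) = Q(√57, √82).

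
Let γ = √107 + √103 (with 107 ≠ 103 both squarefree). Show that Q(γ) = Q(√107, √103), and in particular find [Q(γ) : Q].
[Q(γ) : Q] = 4 (equivalently, Q(γ) = Q(√107, √103))

Obviously Q(γ) ⊆ Q(√107, √103), and [Q(√107, √103):Q] = 4 (since 107, 103 are distinct squarefree integers > 1 with 11021 not a perfect square). To show equality we compute the minimal polynomial of γ. From γ = √107 + √103: γ^2 = 107 + 2√(11021) + 103 = 210 + 2√(11021), so γ^2 - 210 = 2√(11021); squaring, (γ^2 - 210)^2 = 4·11021, i.e. γ^4 - 420γ^2 + 44100 - 44084 = 0, i.e. γ^4 - 420γ^2 + 16 = 0. So γ is a root of x^4 - 420x^2 + 16. This polynomial is irreducible over Q: it has no rational root (each ±√107 ± √103 is irrational), and any factorization into two quadratics over Q would force √(11021) ∈ Q (pairing opposite roots) or √107, √103 ∈ Q (other pairings), all impossible. Hence [Q(γ):Q] = 4 = [Q(√107, √103):Q], so Q(γ) = Q(√107, √103).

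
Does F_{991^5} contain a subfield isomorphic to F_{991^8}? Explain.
No: F_{991^8} is not a subfield of F_{991^5}

F_{p^m} embeds in F_{p^n} iff m | n. Here 8 ∤ 5 (since 5 = 0·8 + 5 with remainder 5 ≠ 0), so F_{991^8} is not a subfield of F_{991^5}. Equivalently: if it were, the tower law would give 8 = [F_{991^8}:F_991] dividing [F_{991^5}:F_991] = 5, contradiction.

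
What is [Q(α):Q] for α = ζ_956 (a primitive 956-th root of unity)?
[Q(α):Q] = 476

The minimal polynomial of ζ_956 over Q is the 956-th cyclotomic polynomial Φ_956(x), which is irreducible over Q and has degree φ(956) = 476. Hence [Q(α):Q] = φ(956) = 476.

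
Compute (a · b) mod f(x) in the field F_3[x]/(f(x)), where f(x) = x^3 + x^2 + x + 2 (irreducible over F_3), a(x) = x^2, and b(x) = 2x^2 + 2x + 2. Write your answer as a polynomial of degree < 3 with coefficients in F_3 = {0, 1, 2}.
a · b ≡ 2x (mod f(x))

Multiply in F_3[x]: a(x)·b(x) = (x^2)·(2x^2 + 2x + 2) = 2x^4 + 2x^3 + 2x^2. This has degree ≥ 3, so divide by f(x) over F_3: 2x^4 + 2x^3 + 2x^2 = (2x)·(x^3 + x^2 + x + 2) + (2x). Hence a·b ≡ 2x (mod f). (F_3[x]/(f) is a field with 3^3 = 27 elements since f is irreducible of degree 3.)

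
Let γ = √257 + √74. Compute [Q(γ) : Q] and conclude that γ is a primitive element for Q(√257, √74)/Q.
[Q(γ) : Q] = 4 (equivalently, Q(γ) = Q(√257, √74))

Obviously Q(γ) ⊆ Q(√257, √74), and [Q(√257, √74):Q] = 4 (since 257, 74 are distinct squarefree integers > 1 with 19018 not a perfect square). To show equality we compute the minimal polynomial of γ. From γ = √257 + √74: γ^2 = 257 + 2√(19018) + 74 = 331 + 2√(19018), so γ^2 - 331 = 2√(19018); squaring, (γ^2 - 331)^2 = 4·19018, i.e. γ^4 - 662γ^2 + 109561 - 76072 = 0, i.e. γ^4 - 662γ^2 + 33489 = 0. So γ is a root of x^4 - 662x^2 + 33489. This polynomial is irreducible over Q: it has no rational root (each ±√257 ± √74 is irrational), and any factorization into two quadratics over Q would force √(19018) ∈ Q (pairing opposite roots) or √257, √74 ∈ Q (other pairings), all impossible. Hence [Q(γ):Q] = 4 = [Q(√257, √74):Q], so Q(γ) = Q(√257, √74).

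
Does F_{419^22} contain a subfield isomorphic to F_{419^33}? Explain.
No: F_{419^33} is not a subfield of F_{419^22}

F_{p^m} embeds in F_{p^n} iff m | n. Here 33 ∤ 22 (since 22 = 0·33 + 22 with remainder 22 ≠ 0), so F_{419^33} is not a subfield of F_{419^22}. Equivalently: if it were, the tower law would give 33 = [F_{419^33}:F_419] dividing [F_{419^22}:F_419] = 22, contradiction.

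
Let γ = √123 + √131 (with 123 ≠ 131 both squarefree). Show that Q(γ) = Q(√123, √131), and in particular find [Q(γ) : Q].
[Q(γ) : Q] = 4 (equivalently, Q(γ) = Q(√123, √131))

Obviously Q(γ) ⊆ Q(√123, √131), and [Q(√123, √131):Q] = 4 (since 123, 131 are distinct squarefree integers > 1 with 16113 not a perfect square). To show equality we compute the minimal polynomial of γ. From γ = √123 + √131: γ^2 = 123 + 2√(16113) + 131 = 254 + 2√(16113), so γ^2 - 254 = 2√(16113); squaring, (γ^2 - 254)^2 = 4·16113, i.e. γ^4 - 508γ^2 + 64516 - 64452 = 0, i.e. γ^4 - 508γ^2 + 64 = 0. So γ is a root of x^4 - 508x^2 + 64. This polynomial is irreducible over Q: it has no rational root (each ±√123 ± √131 is irrational), and any factorization into two quadratics over Q would force √(16113) ∈ Q (pairing opposite roots) or √123, √131 ∈ Q (other pairings), all impossible. Hence [Q(γ):Q] = 4 = [Q(√123, √131):Q], so Q(γ) = Q(√123, √131).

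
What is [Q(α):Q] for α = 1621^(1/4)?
[Q(α):Q] = 4

α is a root of x^4 - 1621. By Eisenstein's criterion at the prime p = 1621 (which divides the constant term 1621 but p^2 = 2627641 does not, since 1621 is squarefree), x^4 - 1621 is irreducible over Q. Hence [Q(α):Q] = 4.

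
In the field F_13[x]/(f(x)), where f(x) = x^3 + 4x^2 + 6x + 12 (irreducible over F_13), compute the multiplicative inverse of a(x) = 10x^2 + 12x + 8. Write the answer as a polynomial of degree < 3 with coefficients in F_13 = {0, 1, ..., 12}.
a(x)^(-1) ≡ x^2 + 10x + 9 (mod f(x))

Since f is irreducible over F_13, F_13[x]/(f) is a field and a(x) ≠ 0 has an inverse. Apply the extended Euclidean algorithm to f(x) and a(x) in F_13[x]: f(x) = (4x + 6)·a(x) + (6x + 3);  a(x) = (6x + 12)·(6x + 3) + (11). The last nonzero remainder is the constant 11 = gcd(f, a) in F_13. Back-substituting through the division chain expresses 11 = s(x)·a(x) + t(x)·f(x) with s(x) ≡ 11x^2 + 6x + 8 (mod f), so (11x^2 + 6x + 8)·a(x) ≡ 11 (mod f). Multiplying by 11^(-1) ≡ 6 in F_13 gives a(x)^(-1) ≡ 6·(11x^2 + 6x + 8) ≡ x^2 + 10x + 9 (mod f). Check: (10x^2 + 12x + 8)·(x^2 + 10x + 9) = 10x^4 + 8x^3 + 10x^2 + 6x + 7 ≡ 1 (mod x^3 + 4x^2 + 6x + 12).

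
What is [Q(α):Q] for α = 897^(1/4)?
[Q(α):Q] = 4

α is a root of x^4 - 897. By Eisenstein's criterion at the prime p = 3 (which divides the constant term 897 but p^2 = 9 does not, since 897 is squarefree), x^4 - 897 is irreducible over Q. Hence [Q(α):Q] = 4.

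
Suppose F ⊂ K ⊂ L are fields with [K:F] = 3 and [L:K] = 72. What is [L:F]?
[L:F] = 216

The tower law says that for any tower of field extensions F ⊂ K ⊂ L with finite degrees, [L:F] = [L:K] · [K:F]. Here this gives [L:F] = 72 · 3 = 216.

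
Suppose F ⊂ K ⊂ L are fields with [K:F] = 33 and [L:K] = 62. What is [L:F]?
[L:F] = 2046

The tower law says that for any tower of field extensions F ⊂ K ⊂ L with finite degrees, [L:F] = [L:K] · [K:F]. Here this gives [L:F] = 62 · 33 = 2046.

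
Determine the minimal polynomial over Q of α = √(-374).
m_α(x) = x^2 + 374

α satisfies α^2 + 374 = 0, so x^2 + 374 annihilates α. Since d = -374 is squarefree and ≠ 1, it is not a perfect square in Q, so x^2 + 374 has no rational root and is therefore irreducible over Q (a degree-2 polynomial over a field is irreducible iff it has no root). Hence m_α(x) = x^2 + 374.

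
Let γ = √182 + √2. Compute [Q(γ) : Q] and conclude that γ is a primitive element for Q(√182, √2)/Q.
[Q(γ) : Q] = 4 (equivalently, Q(γ) = Q(√182, √2))

Obviously Q(γ) ⊆ Q(√182, √2), and [Q(√182, √2):Q] = 4 (since 182, 2 are distinct squarefree integers > 1 with 364 not a perfect square). To show equality we compute the minimal polynomial of γ. From γ = √182 + √2: γ^2 = 182 + 2√(364) + 2 = 184 + 2√(364), so γ^2 - 184 = 2√(364); squaring, (γ^2 - 184)^2 = 4·364, i.e. γ^4 - 368γ^2 + 33856 - 1456 = 0, i.e. γ^4 - 368γ^2 + 32400 = 0. So γ is a root of x^4 - 368x^2 + 32400. This polynomial is irreducible over Q: it has no rational root (each ±√182 ± √2 is irrational), and any factorization into two quadratics over Q would force √(364) ∈ Q (pairing opposite roots) or √182, √2 ∈ Q (other pairings), all impossible. Hence [Q(γ):Q] = 4 = [Q(√182, √2):Q], so Q(γ) = Q(√182, √2).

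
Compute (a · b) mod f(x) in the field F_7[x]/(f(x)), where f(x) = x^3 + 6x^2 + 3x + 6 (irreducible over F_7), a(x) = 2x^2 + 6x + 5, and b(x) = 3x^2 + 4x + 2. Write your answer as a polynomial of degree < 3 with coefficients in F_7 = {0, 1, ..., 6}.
a · b ≡ x^2 + 5x (mod f(x))

Multiply in F_7[x]: a(x)·b(x) = (2x^2 + 6x + 5)·(3x^2 + 4x + 2) = 6x^4 + 5x^3 + x^2 + 4x + 3. This has degree ≥ 3, so divide by f(x) over F_7: 6x^4 + 5x^3 + x^2 + 4x + 3 = (6x + 4)·(x^3 + 6x^2 + 3x + 6) + (x^2 + 5x). Hence a·b ≡ x^2 + 5x (mod f). (F_7[x]/(f) is a field with 7^3 = 343 elements since f is irreducible of degree 3.)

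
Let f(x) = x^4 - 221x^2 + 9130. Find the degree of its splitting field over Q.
[K : Q] = 4

Solving the quadratic in x^2: x^2 = (221 ± √(221^2 - 4·9130))/2 = (221 ± √12321)/2 = (221 ± 111)/2, giving x^2 = 166 or x^2 = 55. So f(x) = (x^2 - 166)(x^2 - 55) and the roots of f are ±√166, ±√55. Hence the splitting field is K = Q(√166, √55). Since 166 and 55 are distinct squarefree integers > 1, their product 9130 is not a perfect square, so √55 ∉ Q(√166). By the tower law [K:Q] = [Q(√166,√55):Q(√166)] · [Q(√166):Q] = 2 · 2 = 4.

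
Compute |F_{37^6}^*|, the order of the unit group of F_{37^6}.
|F_{37^6}^*| = 2565726408

F_{37^6} has 37^6 = 2565726409 elements; its multiplicative group consists of all nonzero elements, so |F_{37^6}^*| = 2565726409 - 1 = 2565726408. (It is cyclic since any finite subgroup of the multiplicative group of a field is cyclic.)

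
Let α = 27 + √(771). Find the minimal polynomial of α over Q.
m_α(x) = x^2 - 54x - 42

From α - 27 = √(771), squaring gives (α - 27)^2 = 771, i.e. α^2 - 54α + 729 = 771, so α^2 - 54α - 42 = 0. The discriminant of x^2 - 54x - 42 is (-54)^2 - 4·(-42) = 2916 + 168 = 3084, and 4·(771) is not a perfect square in Q since 771 is squarefree and ≠ 1. Hence x^2 - 54x - 42 is irreducible over Q and is the minimal polynomial of α.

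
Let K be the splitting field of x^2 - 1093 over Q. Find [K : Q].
[K : Q] = 2

f(x) = x^2 - 1093 factors as (x - √1093)(x + √1093). The splitting field is K = Q(√1093). Since 1093 is squarefree and > 1, it is not a perfect square, so x^2 - 1093 is irreducible over Q and [Q(√1093) : Q] = 2. Hence [K : Q] = 2.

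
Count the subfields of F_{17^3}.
F_{17^3} has 2 subfields

The subfields of F_{p^n} are exactly the fields F_{p^d} for d | n (each is the fixed field of the unique index-d subgroup of Gal(F_{p^n}/F_p) ≅ Z/nZ). The divisors of n = 3 are {1, 3}, giving 2 subfields: F_{17^1}, F_{17^3}.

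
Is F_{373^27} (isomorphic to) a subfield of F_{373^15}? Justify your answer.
No: F_{373^27} is not a subfield of F_{373^15}

F_{p^m} embeds in F_{p^n} iff m | n. Here 27 ∤ 15 (since 15 = 0·27 + 15 with remainder 15 ≠ 0), so F_{373^27} is not a subfield of F_{373^15}. Equivalently: if it were, the tower law would give 27 = [F_{373^27}:F_373] dividing [F_{373^15}:F_373] = 15, contradiction.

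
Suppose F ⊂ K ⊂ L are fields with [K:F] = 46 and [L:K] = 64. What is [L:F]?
[L:F] = 2944

The tower law says that for any tower of field extensions F ⊂ K ⊂ L with finite degrees, [L:F] = [L:K] · [K:F]. Here this gives [L:F] = 64 · 46 = 2944.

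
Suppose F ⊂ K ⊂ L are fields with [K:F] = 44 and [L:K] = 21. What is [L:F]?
[L:F] = 924

The tower law says that for any tower of field extensions F ⊂ K ⊂ L with finite degrees, [L:F] = [L:K] · [K:F]. Here this gives [L:F] = 21 · 44 = 924.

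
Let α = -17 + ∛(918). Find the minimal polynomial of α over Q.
m_α(x) = x^3 + 51x^2 + 867x + 3995

Set β = α + 17 = ∛(918), so β^3 = 918. Then (α + 17)^3 - 918 = 0, i.e. α is a root of g(x) = (x + 17)^3 - 918 = x^3 + 51x^2 + 867x + 3995. Since g(x) = h(x + 17) where h(x) = x^3 - 918, and h is irreducible over Q (because 918 is not a perfect cube, so h has no rational root, and a monic cubic with no rational root is irreducible), g is also irreducible (irreducibility is preserved under the substitution x → x + 17). Hence m_α(x) = x^3 + 51x^2 + 867x + 3995.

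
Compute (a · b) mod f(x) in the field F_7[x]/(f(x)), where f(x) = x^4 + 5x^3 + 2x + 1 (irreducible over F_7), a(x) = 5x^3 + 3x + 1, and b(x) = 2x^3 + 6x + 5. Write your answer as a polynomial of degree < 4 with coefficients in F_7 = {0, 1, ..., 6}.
a · b ≡ 5x^3 + 3x^2 + 3x + 6 (mod f(x))

Multiply in F_7[x]: a(x)·b(x) = (5x^3 + 3x + 1)·(2x^3 + 6x + 5) = 3x^6 + x^4 + 6x^3 + 4x^2 + 5. This has degree ≥ 4, so divide by f(x) over F_7: 3x^6 + x^4 + 6x^3 + 4x^2 + 5 = (3x^2 + 6x + 6)·(x^4 + 5x^3 + 2x + 1) + (5x^3 + 3x^2 + 3x + 6). Hence a·b ≡ 5x^3 + 3x^2 + 3x + 6 (mod f). (F_7[x]/(f) is a field with 7^4 = 2401 elements since f is irreducible of degree 4.)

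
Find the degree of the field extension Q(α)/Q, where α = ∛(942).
[Q(α):Q] = 3

The minimal polynomial of α is x^3 - 942, irreducible over Q since 942 is not a perfect cube (so x^3 - 942 has no rational root). Hence [Q(α):Q] = deg(m_α) = 3.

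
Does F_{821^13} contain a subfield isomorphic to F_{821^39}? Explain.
No: F_{821^39} is not a subfield of F_{821^13}

F_{p^m} embeds in F_{p^n} iff m | n. Here 39 ∤ 13 (since 13 = 0·39 + 13 with remainder 13 ≠ 0), so F_{821^39} is not a subfield of F_{821^13}. Equivalently: if it were, the tower law would give 39 = [F_{821^39}:F_821] dividing [F_{821^13}:F_821] = 13, contradiction.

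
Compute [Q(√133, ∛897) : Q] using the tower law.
[Q(√133, ∛897) : Q] = 6

Let L = Q(√133, ∛897). Since Q(√133) ⊂ L and [Q(√133):Q] = 2, the tower law gives 2 | [L:Q]. Likewise Q(∛897) ⊂ L with [Q(∛897):Q] = 3 (because 897 is not a perfect cube), so 3 | [L:Q]. As gcd(2,3) = 1, [L:Q] is divisible by 6. Conversely L is generated over Q by √133 and ∛897, so [L:Q] ≤ 2·3 = 6. Therefore [Q(√133, ∛897) : Q] = 6.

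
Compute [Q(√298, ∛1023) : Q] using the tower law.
[Q(√298, ∛1023) : Q] = 6

Let L = Q(√298, ∛1023). Since Q(√298) ⊂ L and [Q(√298):Q] = 2, the tower law gives 2 | [L:Q]. Likewise Q(∛1023) ⊂ L with [Q(∛1023):Q] = 3 (because 1023 is not a perfect cube), so 3 | [L:Q]. As gcd(2,3) = 1, [L:Q] is divisible by 6. Conversely L is generated over Q by √298 and ∛1023, so [L:Q] ≤ 2·3 = 6. Therefore [Q(√298, ∛1023) : Q] = 6.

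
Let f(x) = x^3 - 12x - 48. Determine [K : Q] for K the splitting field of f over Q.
[K : Q] = 6

By the rational root test, any rational root of the monic integer polynomial f(x) = x^3 - 12x - 48 must be an integer dividing the constant term -48, i.e. one of ±{1, 2, 3, 4, 6, 8, 12, 16, 24, 48}. Evaluating: f(1) = -59, f(-1) = -37, f(2) = -64, f(-2) = -32, f(3) = -57, f(-3) = -39, f(4) = -32, f(-4) = -64, f(6) = 96, f(-6) = -192, f(8) = 368, f(-8) = -464, f(12) = 1536, f(-12) = -1632, f(16) = 3856, f(-16) = -3952, f(24) = 13488, f(-24) = -13584, f(48) = 109968, f(-48) = -110064; none is 0, so f has no rational root and is therefore irreducible over Q (a cubic with no linear factor over a field is irreducible). For an irreducible cubic, the Galois group is A_3 or S_3 according as the discriminant disc(f) = -4a^3 - 27b^2 = -4·(-12)^3 - 27·(-48)^2 = -55296 is or is not a square in Q. Here disc(f) = -55296 is not a perfect square in Q, so the Galois group of f over Q is not contained in A_3 and must be all of S_3. The splitting field has degree |S_3| = 6 over Q, so [K : Q] = 6.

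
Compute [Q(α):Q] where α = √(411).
[Q(α):Q] = 2

[Q(α):Q] equals the degree of the minimal polynomial of α. Here α^2 = 411 and x^2 - 411 is irreducible (d = 411 is squarefree, ≠ 1, hence not a square), so deg(m_α) = 2. Thus [Q(α):Q] = 2.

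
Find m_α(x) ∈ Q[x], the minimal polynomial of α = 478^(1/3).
m_α(x) = x^3 - 478

α satisfies α^3 = 478, so x^3 - 478 annihilates α. By the rational root test, a rational root p/q (in lowest terms) of x^3 - 478 would satisfy p^3 = 478 q^3, forcing q = 1 and p^3 = 478; but 478 is not a perfect cube, contradiction. A monic cubic over Q with no rational root is irreducible (any nontrivial factorization would include a linear factor). Hence x^3 - 478 is the minimal polynomial of α, and in particular [Q(α):Q] = 3.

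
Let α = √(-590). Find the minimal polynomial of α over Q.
m_α(x) = x^2 + 590

α satisfies α^2 + 590 = 0, so x^2 + 590 annihilates α. Since d = -590 is squarefree and ≠ 1, it is not a perfect square in Q, so x^2 + 590 has no rational root and is therefore irreducible over Q (a degree-2 polynomial over a field is irreducible iff it has no root). Hence m_α(x) = x^2 + 590.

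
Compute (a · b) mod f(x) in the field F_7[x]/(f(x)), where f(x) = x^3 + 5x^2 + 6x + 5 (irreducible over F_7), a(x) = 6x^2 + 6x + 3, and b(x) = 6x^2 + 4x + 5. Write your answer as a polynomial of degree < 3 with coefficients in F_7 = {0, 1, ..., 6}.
a · b ≡ x^2 + x + 6 (mod f(x))

Multiply in F_7[x]: a(x)·b(x) = (6x^2 + 6x + 3)·(6x^2 + 4x + 5) = x^4 + 4x^3 + 2x^2 + 1. This has degree ≥ 3, so divide by f(x) over F_7: x^4 + 4x^3 + 2x^2 + 1 = (x + 6)·(x^3 + 5x^2 + 6x + 5) + (x^2 + x + 6). Hence a·b ≡ x^2 + x + 6 (mod f). (F_7[x]/(f) is a field with 7^3 = 343 elements since f is irreducible of degree 3.)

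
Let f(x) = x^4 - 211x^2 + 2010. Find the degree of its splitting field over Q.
[K : Q] = 4

Solving the quadratic in x^2: x^2 = (211 ± √(211^2 - 4·2010))/2 = (211 ± √36481)/2 = (211 ± 191)/2, giving x^2 = 10 or x^2 = 201. So f(x) = (x^2 - 10)(x^2 - 201) and the roots of f are ±√10, ±√201. Hence the splitting field is K = Q(√10, √201). Since 10 and 201 are distinct squarefree integers > 1, their product 2010 is not a perfect square, so √201 ∉ Q(√10). By the tower law [K:Q] = [Q(√10,√201):Q(√10)] · [Q(√10):Q] = 2 · 2 = 4.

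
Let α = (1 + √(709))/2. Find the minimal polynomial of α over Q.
m_α(x) = x^2 - x - 177

From 2α - 1 = √(709), squaring gives (2α - 1)^2 = 709, i.e. 4α^2 - 4α + 1 = 709, so α^2 - α + (1 - 709)/4 = 0. Since 709 ≡ 1 (mod 4), (1 - 709)/4 = -177 ∈ Z. The polynomial x^2 - x - 177 has discriminant 1 - 4·(-177) = 709, which is not a perfect square in Q (d = 709 is squarefree and ≠ 1), so x^2 - x - 177 is irreducible over Q. It is the minimal polynomial of α.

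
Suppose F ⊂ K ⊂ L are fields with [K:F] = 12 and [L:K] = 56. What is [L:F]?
[L:F] = 672

The tower law says that for any tower of field extensions F ⊂ K ⊂ L with finite degrees, [L:F] = [L:K] · [K:F]. Here this gives [L:F] = 56 · 12 = 672.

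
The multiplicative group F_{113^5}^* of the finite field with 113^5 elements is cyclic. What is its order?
|F_{113^5}^*| = 18424351792

F_{113^5} has 113^5 = 18424351793 elements; its multiplicative group consists of all nonzero elements, so |F_{113^5}^*| = 18424351793 - 1 = 18424351792. (It is cyclic since any finite subgroup of the multiplicative group of a field is cyclic.)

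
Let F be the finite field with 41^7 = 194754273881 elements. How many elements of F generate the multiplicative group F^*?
There are φ(194754273880) = 76090041216 primitive elements

F_q^* is cyclic of order q - 1 = 194754273880. A cyclic group of order m has exactly φ(m) generators. Here m = 194754273880 = 2^3 · 5 · 43 · 113229229, so the number of primitive elements is φ(194754273880) = 76090041216.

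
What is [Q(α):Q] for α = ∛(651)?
[Q(α):Q] = 3

The minimal polynomial of α is x^3 - 651, irreducible over Q since 651 is not a perfect cube (so x^3 - 651 has no rational root). Hence [Q(α):Q] = deg(m_α) = 3.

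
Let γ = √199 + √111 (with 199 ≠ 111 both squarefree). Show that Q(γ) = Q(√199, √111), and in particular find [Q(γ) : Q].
[Q(γ) : Q] = 4 (equivalently, Q(γ) = Q(√199, √111))

Obviously Q(γ) ⊆ Q(√199, √111), and [Q(√199, √111):Q] = 4 (since 199, 111 are distinct squarefree integers > 1 with 22089 not a perfect square). To show equality we compute the minimal polynomial of γ. From γ = √199 + √111: γ^2 = 199 + 2√(22089) + 111 = 310 + 2√(22089), so γ^2 - 310 = 2√(22089); squaring, (γ^2 - 310)^2 = 4·22089, i.e. γ^4 - 620γ^2 + 96100 - 88356 = 0, i.e. γ^4 - 620γ^2 + 7744 = 0. So γ is a root of x^4 - 620x^2 + 7744. This polynomial is irreducible over Q: it has no rational root (each ±√199 ± √111 is irrational), and any factorization into two quadratics over Q would force √(22089) ∈ Q (pairing opposite roots) or √199, √111 ∈ Q (other pairings), all impossible. Hence [Q(γ):Q] = 4 = [Q(√199, √111):Q], so Q(γ) = Q(√199, √111).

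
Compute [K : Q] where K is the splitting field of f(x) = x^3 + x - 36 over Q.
[K : Q] = 6

By the rational root test, any rational root of the monic integer polynomial f(x) = x^3 + x - 36 must be an integer dividing the constant term -36, i.e. one of ±{1, 2, 3, 4, 6, 9, 12, 18, 36}. Evaluating: f(1) = -34, f(-1) = -38, f(2) = -26, f(-2) = -46, f(3) = -6, f(-3) = -66, f(4) = 32, f(-4) = -104, f(6) = 186, f(-6) = -258, f(9) = 702, f(-9) = -774, f(12) = 1704, f(-12) = -1776, f(18) = 5814, f(-18) = -5886, f(36) = 46656, f(-36) = -46728; none is 0, so f has no rational root and is therefore irreducible over Q (a cubic with no linear factor over a field is irreducible). For an irreducible cubic, the Galois group is A_3 or S_3 according as the discriminant disc(f) = -4a^3 - 27b^2 = -4·(1)^3 - 27·(-36)^2 = -34996 is or is not a square in Q. Here disc(f) = -34996 is not a perfect square in Q, so the Galois group of f over Q is not contained in A_3 and must be all of S_3. The splitting field has degree |S_3| = 6 over Q, so [K : Q] = 6.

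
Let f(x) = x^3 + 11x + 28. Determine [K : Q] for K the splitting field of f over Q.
[K : Q] = 6

By the rational root test, any rational root of the monic integer polynomial f(x) = x^3 + 11x + 28 must be an integer dividing the constant term 28, i.e. one of ±{1, 2, 4, 7, 14, 28}. Evaluating: f(1) = 40, f(-1) = 16, f(2) = 58, f(-2) = -2, f(4) = 136, f(-4) = -80, f(7) = 448, f(-7) = -392, f(14) = 2926, f(-14) = -2870, f(28) = 22288, f(-28) = -22232; none is 0, so f has no rational root and is therefore irreducible over Q (a cubic with no linear factor over a field is irreducible). For an irreducible cubic, the Galois group is A_3 or S_3 according as the discriminant disc(f) = -4a^3 - 27b^2 = -4·(11)^3 - 27·(28)^2 = -26492 is or is not a square in Q. Here disc(f) = -26492 is not a perfect square in Q, so the Galois group of f over Q is not contained in A_3 and must be all of S_3. The splitting field has degree |S_3| = 6 over Q, so [K : Q] = 6.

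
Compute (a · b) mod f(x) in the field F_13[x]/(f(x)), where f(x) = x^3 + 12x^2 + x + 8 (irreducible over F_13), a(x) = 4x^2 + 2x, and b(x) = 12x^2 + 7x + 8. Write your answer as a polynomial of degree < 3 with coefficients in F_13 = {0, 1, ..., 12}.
a · b ≡ 7x^2 + 6 (mod f(x))

Multiply in F_13[x]: a(x)·b(x) = (4x^2 + 2x)·(12x^2 + 7x + 8) = 9x^4 + 7x^2 + 3x. This has degree ≥ 3, so divide by f(x) over F_13: 9x^4 + 7x^2 + 3x = (9x + 9)·(x^3 + 12x^2 + x + 8) + (7x^2 + 6). Hence a·b ≡ 7x^2 + 6 (mod f). (F_13[x]/(f) is a field with 13^3 = 2197 elements since f is irreducible of degree 3.)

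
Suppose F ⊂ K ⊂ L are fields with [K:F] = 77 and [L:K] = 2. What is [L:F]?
[L:F] = 154

The tower law says that for any tower of field extensions F ⊂ K ⊂ L with finite degrees, [L:F] = [L:K] · [K:F]. Here this gives [L:F] = 2 · 77 = 154.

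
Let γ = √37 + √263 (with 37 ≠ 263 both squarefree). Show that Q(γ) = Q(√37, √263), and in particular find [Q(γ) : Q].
[Q(γ) : Q] = 4 (equivalently, Q(γ) = Q(√37, √263))

Obviously Q(γ) ⊆ Q(√37, √263), and [Q(√37, √263):Q] = 4 (since 37, 263 are distinct squarefree integers > 1 with 9731 not a perfect square). To show equality we compute the minimal polynomial of γ. From γ = √37 + √263: γ^2 = 37 + 2√(9731) + 263 = 300 + 2√(9731), so γ^2 - 300 = 2√(9731); squaring, (γ^2 - 300)^2 = 4·9731, i.e. γ^4 - 600γ^2 + 90000 - 38924 = 0, i.e. γ^4 - 600γ^2 + 51076 = 0. So γ is a root of x^4 - 600x^2 + 51076. This polynomial is irreducible over Q: it has no rational root (each ±√37 ± √263 is irrational), and any factorization into two quadratics over Q would force √(9731) ∈ Q (pairing opposite roots) or √37, √263 ∈ Q (other pairings), all impossible. Hence [Q(γ):Q] = 4 = [Q(√37, √263):Q], so Q(γ) = Q(√37, √263).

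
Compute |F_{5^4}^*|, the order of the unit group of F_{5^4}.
|F_{5^4}^*| = 624

F_{5^4} has 5^4 = 625 elements; its multiplicative group consists of all nonzero elements, so |F_{5^4}^*| = 625 - 1 = 624. (It is cyclic since any finite subgroup of the multiplicative group of a field is cyclic.)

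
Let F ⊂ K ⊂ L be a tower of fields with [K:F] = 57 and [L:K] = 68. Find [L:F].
[L:F] = 3876

The tower law says that for any tower of field extensions F ⊂ K ⊂ L with finite degrees, [L:F] = [L:K] · [K:F]. Here this gives [L:F] = 68 · 57 = 3876.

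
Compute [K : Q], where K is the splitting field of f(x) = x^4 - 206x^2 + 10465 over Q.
[K : Q] = 4

Solving the quadratic in x^2: x^2 = (206 ± √(206^2 - 4·10465))/2 = (206 ± √576)/2 = (206 ± 24)/2, giving x^2 = 91 or x^2 = 115. So f(x) = (x^2 - 91)(x^2 - 115) and the roots of f are ±√91, ±√115. Hence the splitting field is K = Q(√91, √115). Since 91 and 115 are distinct squarefree integers > 1, their product 10465 is not a perfect square, so √115 ∉ Q(√91). By the tower law [K:Q] = [Q(√91,√115):Q(√91)] · [Q(√91):Q] = 2 · 2 = 4.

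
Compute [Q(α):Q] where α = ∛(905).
[Q(α):Q] = 3

The minimal polynomial of α is x^3 - 905, irreducible over Q since 905 is not a perfect cube (so x^3 - 905 has no rational root). Hence [Q(α):Q] = deg(m_α) = 3.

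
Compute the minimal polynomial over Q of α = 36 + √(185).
m_α(x) = x^2 - 72x + 1111

From α - 36 = √(185), squaring gives (α - 36)^2 = 185, i.e. α^2 - 72α + 1296 = 185, so α^2 - 72α + 1111 = 0. The discriminant of x^2 - 72x + 1111 is (-72)^2 - 4·(1111) = 5184 - 4444 = 740, and 4·(185) is not a perfect square in Q since 185 is squarefree and ≠ 1. Hence x^2 - 72x + 1111 is irreducible over Q and is the minimal polynomial of α.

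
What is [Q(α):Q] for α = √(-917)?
[Q(α):Q] = 2

[Q(α):Q] equals the degree of the minimal polynomial of α. Here α^2 = -917 and x^2 + 917 is irreducible (d = -917 is squarefree, ≠ 1, hence not a square), so deg(m_α) = 2. Thus [Q(α):Q] = 2.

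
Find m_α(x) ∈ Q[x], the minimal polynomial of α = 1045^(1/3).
m_α(x) = x^3 - 1045

α satisfies α^3 = 1045, so x^3 - 1045 annihilates α. By the rational root test, a rational root p/q (in lowest terms) of x^3 - 1045 would satisfy p^3 = 1045 q^3, forcing q = 1 and p^3 = 1045; but 1045 is not a perfect cube, contradiction. A monic cubic over Q with no rational root is irreducible (any nontrivial factorization would include a linear factor). Hence x^3 - 1045 is the minimal polynomial of α, and in particular [Q(α):Q] = 3.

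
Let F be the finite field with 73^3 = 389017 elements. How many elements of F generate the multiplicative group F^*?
There are φ(389016) = 129600 primitive elements

F_q^* is cyclic of order q - 1 = 389016. A cyclic group of order m has exactly φ(m) generators. Here m = 389016 = 2^3 · 3^3 · 1801, so the number of primitive elements is φ(389016) = 129600.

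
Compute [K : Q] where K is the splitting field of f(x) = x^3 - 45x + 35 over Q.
[K : Q] = 6

By the rational root test, any rational root of the monic integer polynomial f(x) = x^3 - 45x + 35 must be an integer dividing the constant term 35, i.e. one of ±{1, 5, 7, 35}. Evaluating: f(1) = -9, f(-1) = 79, f(5) = -65, f(-5) = 135, f(7) = 63, f(-7) = 7, f(35) = 41335, f(-35) = -41265; none is 0, so f has no rational root and is therefore irreducible over Q (a cubic with no linear factor over a field is irreducible). For an irreducible cubic, the Galois group is A_3 or S_3 according as the discriminant disc(f) = -4a^3 - 27b^2 = -4·(-45)^3 - 27·(35)^2 = 331425 is or is not a square in Q. Here disc(f) = 331425 is not a perfect square in Q, so the Galois group of f over Q is not contained in A_3 and must be all of S_3. The splitting field has degree |S_3| = 6 over Q, so [K : Q] = 6.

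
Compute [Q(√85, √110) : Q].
[Q(√85, √110) : Q] = 4

[Q(√85):Q] = 2 (min poly x^2 - 85, irreducible since 85 is squarefree > 1). For the top step, suppose √110 ∈ Q(√85), say √110 = c + d√85 with c, d ∈ Q. Squaring: 110 = c^2 + 85d^2 + 2cd√85. Since √85 ∉ Q this forces 2cd = 0. If d = 0 then √110 = c ∈ Q, contradicting 110 squarefree > 1. If c = 0 then 110 = 85d^2, so 85·110 = (85d)^2 is a perfect square in Q — but 85·110 = 9350 is not a perfect square (since 85 and 110 are distinct squarefree integers). Contradiction. Hence √110 ∉ Q(√85), so x^2 - 110 stays irreducible over Q(√85) and [Q(√85, √110) : Q(√85)] = 2. By the tower law, [Q(√85, √110) : Q] = 2 · 2 = 4.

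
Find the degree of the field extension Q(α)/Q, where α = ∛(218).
[Q(α):Q] = 3

The minimal polynomial of α is x^3 - 218, irreducible over Q since 218 is not a perfect cube (so x^3 - 218 has no rational root). Hence [Q(α):Q] = deg(m_α) = 3.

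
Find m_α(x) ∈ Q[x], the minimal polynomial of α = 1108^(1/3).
m_α(x) = x^3 - 1108

α satisfies α^3 = 1108, so x^3 - 1108 annihilates α. By the rational root test, a rational root p/q (in lowest terms) of x^3 - 1108 would satisfy p^3 = 1108 q^3, forcing q = 1 and p^3 = 1108; but 1108 is not a perfect cube, contradiction. A monic cubic over Q with no rational root is irreducible (any nontrivial factorization would include a linear factor). Hence x^3 - 1108 is the minimal polynomial of α, and in particular [Q(α):Q] = 3.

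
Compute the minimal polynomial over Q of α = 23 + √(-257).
m_α(x) = x^2 - 46x + 786

From α - 23 = √(-257), squaring gives (α - 23)^2 = -257, i.e. α^2 - 46α + 529 = -257, so α^2 - 46α + 786 = 0. The discriminant of x^2 - 46x + 786 is (-46)^2 - 4·(786) = 2116 - 3144 = -1028, and 4·(-257) is not a perfect square in Q since -257 is squarefree and ≠ 1. Hence x^2 - 46x + 786 is irreducible over Q and is the minimal polynomial of α.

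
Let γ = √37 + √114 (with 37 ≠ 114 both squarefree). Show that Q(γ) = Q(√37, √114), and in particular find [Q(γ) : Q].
[Q(γ) : Q] = 4 (equivalently, Q(γ) = Q(√37, √114))

Obviously Q(γ) ⊆ Q(√37, √114), and [Q(√37, √114):Q] = 4 (since 37, 114 are distinct squarefree integers > 1 with 4218 not a perfect square). To show equality we compute the minimal polynomial of γ. From γ = √37 + √114: γ^2 = 37 + 2√(4218) + 114 = 151 + 2√(4218), so γ^2 - 151 = 2√(4218); squaring, (γ^2 - 151)^2 = 4·4218, i.e. γ^4 - 302γ^2 + 22801 - 16872 = 0, i.e. γ^4 - 302γ^2 + 5929 = 0. So γ is a root of x^4 - 302x^2 + 5929. This polynomial is irreducible over Q: it has no rational root (each ±√37 ± √114 is irrational), and any factorization into two quadratics over Q would force √(4218) ∈ Q (pairing opposite roots) or √37, √114 ∈ Q (other pairings), all impossible. Hence [Q(γ):Q] = 4 = [Q(√37, √114):Q], so Q(γ) = Q(√37, √114).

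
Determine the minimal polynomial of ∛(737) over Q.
m_α(x) = x^3 - 737

α satisfies α^3 = 737, so x^3 - 737 annihilates α. By the rational root test, a rational root p/q (in lowest terms) of x^3 - 737 would satisfy p^3 = 737 q^3, forcing q = 1 and p^3 = 737; but 737 is not a perfect cube, contradiction. A monic cubic over Q with no rational root is irreducible (any nontrivial factorization would include a linear factor). Hence x^3 - 737 is the minimal polynomial of α, and in particular [Q(α):Q] = 3.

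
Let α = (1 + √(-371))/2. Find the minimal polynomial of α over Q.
m_α(x) = x^2 - x + 93

From 2α - 1 = √(-371), squaring gives (2α - 1)^2 = -371, i.e. 4α^2 - 4α + 1 = -371, so α^2 - α + (1 + 371)/4 = 0. Since -371 ≡ 1 (mod 4), (1 + 371)/4 = 93 ∈ Z. The polynomial x^2 - x + 93 has discriminant 1 - 4·(93) = -371, which is not a perfect square in Q (d = -371 is squarefree and ≠ 1), so x^2 - x + 93 is irreducible over Q. It is the minimal polynomial of α.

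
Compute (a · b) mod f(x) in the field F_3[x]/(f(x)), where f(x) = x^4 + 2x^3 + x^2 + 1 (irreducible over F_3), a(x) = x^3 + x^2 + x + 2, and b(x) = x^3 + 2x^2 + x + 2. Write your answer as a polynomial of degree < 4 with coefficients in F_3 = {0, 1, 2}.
a · b ≡ x^3 + 2x^2 (mod f(x))

Multiply in F_3[x]: a(x)·b(x) = (x^3 + x^2 + x + 2)·(x^3 + 2x^2 + x + 2) = x^6 + x^4 + x^3 + x^2 + x + 1. This has degree ≥ 4, so divide by f(x) over F_3: x^6 + x^4 + x^3 + x^2 + x + 1 = (x^2 + x + 1)·(x^4 + 2x^3 + x^2 + 1) + (x^3 + 2x^2). Hence a·b ≡ x^3 + 2x^2 (mod f). (F_3[x]/(f) is a field with 3^4 = 81 elements since f is irreducible of degree 4.)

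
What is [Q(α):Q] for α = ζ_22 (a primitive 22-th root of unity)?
[Q(α):Q] = 10

The minimal polynomial of ζ_22 over Q is the 22-th cyclotomic polynomial Φ_22(x), which is irreducible over Q and has degree φ(22) = 10. Hence [Q(α):Q] = φ(22) = 10.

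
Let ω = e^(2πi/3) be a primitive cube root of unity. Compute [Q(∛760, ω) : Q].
[Q(∛760, ω) : Q] = 6

[Q(∛760):Q] = 3 (min poly x^3 - 760, irreducible since 760 is not a perfect cube). [Q(ω):Q] = 2 (min poly x^2 + x + 1). Since Q(∛760) ⊂ R and ω ∉ R, we have ω ∉ Q(∛760), so x^2 + x + 1 remains irreducible over Q(∛760) and [Q(∛760, ω) : Q(∛760)] = 2. By the tower law, [Q(∛760, ω) : Q] = 3 · 2 = 6. (In fact Q(∛760, ω) is the splitting field of x^3 - 760 over Q.)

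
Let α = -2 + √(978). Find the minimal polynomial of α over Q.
m_α(x) = x^2 + 4x - 974

From α + 2 = √(978), squaring gives (α + 2)^2 = 978, i.e. α^2 + 4α + 4 = 978, so α^2 + 4α - 974 = 0. The discriminant of x^2 + 4x - 974 is (4)^2 - 4·(-974) = 16 + 3896 = 3912, and 4·(978) is not a perfect square in Q since 978 is squarefree and ≠ 1. Hence x^2 + 4x - 974 is irreducible over Q and is the minimal polynomial of α.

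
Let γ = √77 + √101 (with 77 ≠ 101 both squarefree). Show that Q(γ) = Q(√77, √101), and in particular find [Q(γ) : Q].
[Q(γ) : Q] = 4 (equivalently, Q(γ) = Q(√77, √101))

Obviously Q(γ) ⊆ Q(√77, √101), and [Q(√77, √101):Q] = 4 (since 77, 101 are distinct squarefree integers > 1 with 7777 not a perfect square). To show equality we compute the minimal polynomial of γ. From γ = √77 + √101: γ^2 = 77 + 2√(7777) + 101 = 178 + 2√(7777), so γ^2 - 178 = 2√(7777); squaring, (γ^2 - 178)^2 = 4·7777, i.e. γ^4 - 356γ^2 + 31684 - 31108 = 0, i.e. γ^4 - 356γ^2 + 576 = 0. So γ is a root of x^4 - 356x^2 + 576. This polynomial is irreducible over Q: it has no rational root (each ±√77 ± √101 is irrational), and any factorization into two quadratics over Q would force √(7777) ∈ Q (pairing opposite roots) or √77, √101 ∈ Q (other pairings), all impossible. Hence [Q(γ):Q] = 4 = [Q(√77, √101):Q], so Q(γ) = Q(√77, √101).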